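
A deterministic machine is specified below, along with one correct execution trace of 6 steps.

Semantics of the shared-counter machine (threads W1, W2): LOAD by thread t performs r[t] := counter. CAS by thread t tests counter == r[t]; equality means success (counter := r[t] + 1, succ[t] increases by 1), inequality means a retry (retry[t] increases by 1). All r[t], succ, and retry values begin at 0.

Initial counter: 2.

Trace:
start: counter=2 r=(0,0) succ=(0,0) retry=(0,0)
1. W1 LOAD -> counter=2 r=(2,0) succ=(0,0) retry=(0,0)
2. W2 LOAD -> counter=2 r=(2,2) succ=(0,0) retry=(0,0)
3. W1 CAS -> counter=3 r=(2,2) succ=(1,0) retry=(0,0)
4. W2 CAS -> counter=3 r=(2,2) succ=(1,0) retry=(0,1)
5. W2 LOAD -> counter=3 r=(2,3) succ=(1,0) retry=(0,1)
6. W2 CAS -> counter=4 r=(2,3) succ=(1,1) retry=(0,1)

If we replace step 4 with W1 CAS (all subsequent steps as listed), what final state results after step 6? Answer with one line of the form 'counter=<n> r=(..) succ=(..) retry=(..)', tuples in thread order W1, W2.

(re-executing from step 4 with the substitution; state before step 4: counter=3 r=(2,2) succ=(1,0) retry=(0,0))
4. W1 CAS -> counter=3 r=(2,2) succ=(1,0) retry=(1,0)
5. W2 LOAD -> counter=3 r=(2,3) succ=(1,0) retry=(1,0)
6. W2 CAS -> counter=4 r=(2,3) succ=(1,1) retry=(1,0)

counter=4 r=(2,3) succ=(1,1) retry=(1,0)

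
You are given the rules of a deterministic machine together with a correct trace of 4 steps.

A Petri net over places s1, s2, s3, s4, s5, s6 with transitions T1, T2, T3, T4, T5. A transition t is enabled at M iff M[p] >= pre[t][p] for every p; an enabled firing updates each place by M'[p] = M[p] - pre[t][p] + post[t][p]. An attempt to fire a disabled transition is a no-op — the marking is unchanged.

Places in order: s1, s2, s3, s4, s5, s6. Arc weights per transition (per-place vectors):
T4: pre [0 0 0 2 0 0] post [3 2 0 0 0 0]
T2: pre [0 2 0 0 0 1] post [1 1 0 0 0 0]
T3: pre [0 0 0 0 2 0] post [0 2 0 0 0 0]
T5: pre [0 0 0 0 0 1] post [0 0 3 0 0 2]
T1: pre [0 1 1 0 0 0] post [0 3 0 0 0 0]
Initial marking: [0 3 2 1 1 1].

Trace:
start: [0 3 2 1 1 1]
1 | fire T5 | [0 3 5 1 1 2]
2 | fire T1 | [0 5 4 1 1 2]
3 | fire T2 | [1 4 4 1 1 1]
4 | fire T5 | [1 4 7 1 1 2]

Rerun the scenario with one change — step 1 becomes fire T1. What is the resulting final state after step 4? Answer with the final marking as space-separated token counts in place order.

(re-executing from step 1 with the substitution; state before step 1: [0 3 2 1 1 1])
1 | fire T1 | [0 5 1 1 1 1]
2 | fire T1 | [0 7 0 1 1 1]
3 | fire T2 | [1 6 0 1 1 0]
4 | fire T5 | [1 6 0 1 1 0]

1 6 0 1 1 0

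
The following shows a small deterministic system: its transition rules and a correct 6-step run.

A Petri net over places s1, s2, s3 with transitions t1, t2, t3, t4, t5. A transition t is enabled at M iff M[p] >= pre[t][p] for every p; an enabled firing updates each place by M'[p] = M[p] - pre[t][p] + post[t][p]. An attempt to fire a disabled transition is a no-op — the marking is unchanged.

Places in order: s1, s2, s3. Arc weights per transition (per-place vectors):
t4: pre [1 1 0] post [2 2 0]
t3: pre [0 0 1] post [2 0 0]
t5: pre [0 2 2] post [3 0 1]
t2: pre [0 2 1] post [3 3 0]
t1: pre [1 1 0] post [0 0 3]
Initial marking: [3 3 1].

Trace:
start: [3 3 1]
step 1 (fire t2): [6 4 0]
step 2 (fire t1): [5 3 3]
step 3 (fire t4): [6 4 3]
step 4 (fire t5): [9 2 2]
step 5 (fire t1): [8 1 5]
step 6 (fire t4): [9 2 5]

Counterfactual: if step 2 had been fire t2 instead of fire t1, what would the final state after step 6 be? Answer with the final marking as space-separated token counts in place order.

(re-executing from step 2 with the substitution; state before step 2: [6 4 0])
step 2 (fire t2): [6 4 0]
step 3 (fire t4): [7 5 0]
step 4 (fire t5): [7 5 0]
step 5 (fire t1): [6 4 3]
step 6 (fire t4): [7 5 3]

7 5 3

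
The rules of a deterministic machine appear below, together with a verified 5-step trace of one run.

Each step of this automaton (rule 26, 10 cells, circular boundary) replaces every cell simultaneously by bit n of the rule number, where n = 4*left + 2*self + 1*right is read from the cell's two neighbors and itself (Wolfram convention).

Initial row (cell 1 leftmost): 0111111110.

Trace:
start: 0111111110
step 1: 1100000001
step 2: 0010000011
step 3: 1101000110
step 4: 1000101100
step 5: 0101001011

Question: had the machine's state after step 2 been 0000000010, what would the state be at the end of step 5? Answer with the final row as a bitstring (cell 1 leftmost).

state after step 2 := 0000000010
step 3: 0000000101
step 4: 1000001000
step 5: 0100010101

0100010101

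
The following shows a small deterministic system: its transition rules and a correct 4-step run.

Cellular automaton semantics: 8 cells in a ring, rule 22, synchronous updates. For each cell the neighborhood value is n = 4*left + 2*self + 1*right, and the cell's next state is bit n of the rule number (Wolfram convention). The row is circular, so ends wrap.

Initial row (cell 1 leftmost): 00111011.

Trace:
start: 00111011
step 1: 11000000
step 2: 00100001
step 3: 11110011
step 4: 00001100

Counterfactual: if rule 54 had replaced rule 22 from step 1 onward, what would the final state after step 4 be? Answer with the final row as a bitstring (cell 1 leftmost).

00001001

(re-executing steps 1..4 under rule 54; state before step 1: 00111011)
step 1: 11000100
step 2: 00101111
step 3: 11110000
step 4: 00001001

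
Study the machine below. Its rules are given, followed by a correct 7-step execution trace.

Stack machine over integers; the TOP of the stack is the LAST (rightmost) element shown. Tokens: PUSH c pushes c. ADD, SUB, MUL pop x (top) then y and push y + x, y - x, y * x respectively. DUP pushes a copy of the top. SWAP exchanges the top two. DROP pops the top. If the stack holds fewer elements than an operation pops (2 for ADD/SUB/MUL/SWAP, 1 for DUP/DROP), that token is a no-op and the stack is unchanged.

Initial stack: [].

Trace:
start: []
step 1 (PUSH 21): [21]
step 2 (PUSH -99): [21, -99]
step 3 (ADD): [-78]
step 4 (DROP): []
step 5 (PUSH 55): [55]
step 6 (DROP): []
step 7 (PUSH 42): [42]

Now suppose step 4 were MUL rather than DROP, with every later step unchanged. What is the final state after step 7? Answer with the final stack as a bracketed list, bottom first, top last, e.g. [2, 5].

(re-executing from step 4 with the substitution; state before step 4: [-78])
step 4 (MUL): [-78]
step 5 (PUSH 55): [-78, 55]
step 6 (DROP): [-78]
step 7 (PUSH 42): [-78, 42]

[-78, 42]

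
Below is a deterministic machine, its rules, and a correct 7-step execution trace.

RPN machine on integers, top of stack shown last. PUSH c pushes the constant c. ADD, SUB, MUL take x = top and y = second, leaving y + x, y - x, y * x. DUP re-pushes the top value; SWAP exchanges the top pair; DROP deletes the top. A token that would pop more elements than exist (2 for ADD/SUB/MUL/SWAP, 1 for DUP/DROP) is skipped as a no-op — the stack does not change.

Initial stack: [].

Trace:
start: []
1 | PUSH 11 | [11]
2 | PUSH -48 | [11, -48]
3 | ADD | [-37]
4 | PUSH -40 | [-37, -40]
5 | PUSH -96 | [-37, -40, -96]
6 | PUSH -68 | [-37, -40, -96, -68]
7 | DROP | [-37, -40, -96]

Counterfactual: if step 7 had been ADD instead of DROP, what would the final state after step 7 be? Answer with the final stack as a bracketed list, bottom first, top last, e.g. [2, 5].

[-37, -40, -164]

(re-executing from step 7 with the substitution; state before step 7: [-37, -40, -96, -68])
7 | ADD | [-37, -40, -164]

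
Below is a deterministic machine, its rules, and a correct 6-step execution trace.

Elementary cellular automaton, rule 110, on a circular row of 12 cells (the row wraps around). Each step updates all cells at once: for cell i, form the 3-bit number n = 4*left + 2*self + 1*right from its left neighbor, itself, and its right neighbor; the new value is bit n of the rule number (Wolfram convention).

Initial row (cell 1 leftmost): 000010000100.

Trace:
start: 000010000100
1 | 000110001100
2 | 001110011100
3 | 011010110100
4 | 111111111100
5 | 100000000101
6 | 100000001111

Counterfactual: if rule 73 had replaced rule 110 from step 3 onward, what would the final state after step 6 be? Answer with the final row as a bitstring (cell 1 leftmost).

101000000101

(re-executing steps 3..6 under rule 73; state before step 3: 001110011100)
3 | 101010010101
4 | 100000000001
5 | 101111111101
6 | 101000000101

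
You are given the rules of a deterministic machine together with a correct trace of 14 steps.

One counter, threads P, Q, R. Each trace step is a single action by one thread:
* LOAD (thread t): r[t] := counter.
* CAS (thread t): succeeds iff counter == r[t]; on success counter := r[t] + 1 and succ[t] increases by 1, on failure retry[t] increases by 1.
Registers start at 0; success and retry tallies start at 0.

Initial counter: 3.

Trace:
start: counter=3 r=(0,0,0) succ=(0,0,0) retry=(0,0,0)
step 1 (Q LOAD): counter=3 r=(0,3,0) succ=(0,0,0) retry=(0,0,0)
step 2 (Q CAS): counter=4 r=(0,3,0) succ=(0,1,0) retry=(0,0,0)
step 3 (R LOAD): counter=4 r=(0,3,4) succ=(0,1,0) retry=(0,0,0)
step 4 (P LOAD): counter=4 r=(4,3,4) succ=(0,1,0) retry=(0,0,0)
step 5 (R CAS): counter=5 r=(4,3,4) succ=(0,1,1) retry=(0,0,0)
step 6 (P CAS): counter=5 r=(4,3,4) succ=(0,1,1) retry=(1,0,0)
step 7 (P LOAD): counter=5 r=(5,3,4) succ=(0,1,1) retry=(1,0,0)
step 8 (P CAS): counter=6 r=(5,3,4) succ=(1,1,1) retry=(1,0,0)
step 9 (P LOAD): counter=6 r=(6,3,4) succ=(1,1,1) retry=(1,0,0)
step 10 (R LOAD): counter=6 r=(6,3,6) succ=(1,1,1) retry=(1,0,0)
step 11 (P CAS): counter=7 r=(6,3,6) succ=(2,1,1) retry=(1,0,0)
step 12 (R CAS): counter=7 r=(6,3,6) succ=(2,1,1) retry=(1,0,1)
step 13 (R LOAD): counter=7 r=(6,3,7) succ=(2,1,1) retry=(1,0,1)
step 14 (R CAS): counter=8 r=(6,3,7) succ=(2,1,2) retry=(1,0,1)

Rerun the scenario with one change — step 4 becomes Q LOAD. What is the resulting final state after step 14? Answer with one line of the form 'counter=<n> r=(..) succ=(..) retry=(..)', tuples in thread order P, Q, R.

(re-executing from step 4 with the substitution; state before step 4: counter=4 r=(0,3,4) succ=(0,1,0) retry=(0,0,0))
step 4 (Q LOAD): counter=4 r=(0,4,4) succ=(0,1,0) retry=(0,0,0)
step 5 (R CAS): counter=5 r=(0,4,4) succ=(0,1,1) retry=(0,0,0)
step 6 (P CAS): counter=5 r=(0,4,4) succ=(0,1,1) retry=(1,0,0)
step 7 (P LOAD): counter=5 r=(5,4,4) succ=(0,1,1) retry=(1,0,0)
step 8 (P CAS): counter=6 r=(5,4,4) succ=(1,1,1) retry=(1,0,0)
step 9 (P LOAD): counter=6 r=(6,4,4) succ=(1,1,1) retry=(1,0,0)
step 10 (R LOAD): counter=6 r=(6,4,6) succ=(1,1,1) retry=(1,0,0)
step 11 (P CAS): counter=7 r=(6,4,6) succ=(2,1,1) retry=(1,0,0)
step 12 (R CAS): counter=7 r=(6,4,6) succ=(2,1,1) retry=(1,0,1)
step 13 (R LOAD): counter=7 r=(6,4,7) succ=(2,1,1) retry=(1,0,1)
step 14 (R CAS): counter=8 r=(6,4,7) succ=(2,1,2) retry=(1,0,1)

counter=8 r=(6,4,7) succ=(2,1,2) retry=(1,0,1)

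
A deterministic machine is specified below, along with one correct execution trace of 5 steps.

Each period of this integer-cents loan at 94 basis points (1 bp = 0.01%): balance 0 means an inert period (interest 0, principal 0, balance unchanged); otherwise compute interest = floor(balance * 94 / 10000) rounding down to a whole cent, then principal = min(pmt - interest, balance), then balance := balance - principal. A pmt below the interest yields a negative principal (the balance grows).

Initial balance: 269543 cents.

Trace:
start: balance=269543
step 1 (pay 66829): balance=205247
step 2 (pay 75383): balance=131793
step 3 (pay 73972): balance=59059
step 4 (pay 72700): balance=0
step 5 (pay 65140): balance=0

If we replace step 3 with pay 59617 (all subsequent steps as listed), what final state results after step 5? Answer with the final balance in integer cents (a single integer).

(re-executing from step 3 with the substitution; state before step 3: balance=131793)
step 3 (pay 59617): balance=73414
step 4 (pay 72700): balance=1404
step 5 (pay 65140): balance=0

0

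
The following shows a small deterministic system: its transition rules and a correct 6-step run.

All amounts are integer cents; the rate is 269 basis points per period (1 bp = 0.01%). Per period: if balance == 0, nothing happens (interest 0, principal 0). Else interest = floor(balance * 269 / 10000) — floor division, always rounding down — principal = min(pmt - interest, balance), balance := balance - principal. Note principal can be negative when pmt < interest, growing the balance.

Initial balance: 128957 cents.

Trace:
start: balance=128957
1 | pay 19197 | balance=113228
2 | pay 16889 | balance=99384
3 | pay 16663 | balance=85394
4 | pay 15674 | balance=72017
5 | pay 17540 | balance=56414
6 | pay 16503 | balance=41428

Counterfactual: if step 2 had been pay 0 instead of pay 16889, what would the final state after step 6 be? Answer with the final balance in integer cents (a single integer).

60208

(re-executing from step 2 with the substitution; state before step 2: balance=113228)
2 | pay 0 | balance=116273
3 | pay 16663 | balance=102737
4 | pay 15674 | balance=89826
5 | pay 17540 | balance=74702
6 | pay 16503 | balance=60208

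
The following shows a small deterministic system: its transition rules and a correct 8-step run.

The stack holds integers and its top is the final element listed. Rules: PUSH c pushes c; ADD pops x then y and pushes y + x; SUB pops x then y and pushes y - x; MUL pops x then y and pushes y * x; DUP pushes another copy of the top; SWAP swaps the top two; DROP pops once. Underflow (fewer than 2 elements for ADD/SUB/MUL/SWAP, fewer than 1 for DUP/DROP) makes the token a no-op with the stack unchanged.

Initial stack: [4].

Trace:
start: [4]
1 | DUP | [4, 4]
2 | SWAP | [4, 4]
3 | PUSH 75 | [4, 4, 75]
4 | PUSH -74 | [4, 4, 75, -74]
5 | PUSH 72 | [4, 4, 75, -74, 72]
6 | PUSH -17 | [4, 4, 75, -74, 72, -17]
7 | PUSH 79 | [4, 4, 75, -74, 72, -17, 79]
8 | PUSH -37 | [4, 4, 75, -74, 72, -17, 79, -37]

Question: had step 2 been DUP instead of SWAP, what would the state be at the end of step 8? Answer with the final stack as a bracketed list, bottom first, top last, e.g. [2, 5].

(re-executing from step 2 with the substitution; state before step 2: [4, 4])
2 | DUP | [4, 4, 4]
3 | PUSH 75 | [4, 4, 4, 75]
4 | PUSH -74 | [4, 4, 4, 75, -74]
5 | PUSH 72 | [4, 4, 4, 75, -74, 72]
6 | PUSH -17 | [4, 4, 4, 75, -74, 72, -17]
7 | PUSH 79 | [4, 4, 4, 75, -74, 72, -17, 79]
8 | PUSH -37 | [4, 4, 4, 75, -74, 72, -17, 79, -37]

[4, 4, 4, 75, -74, 72, -17, 79, -37]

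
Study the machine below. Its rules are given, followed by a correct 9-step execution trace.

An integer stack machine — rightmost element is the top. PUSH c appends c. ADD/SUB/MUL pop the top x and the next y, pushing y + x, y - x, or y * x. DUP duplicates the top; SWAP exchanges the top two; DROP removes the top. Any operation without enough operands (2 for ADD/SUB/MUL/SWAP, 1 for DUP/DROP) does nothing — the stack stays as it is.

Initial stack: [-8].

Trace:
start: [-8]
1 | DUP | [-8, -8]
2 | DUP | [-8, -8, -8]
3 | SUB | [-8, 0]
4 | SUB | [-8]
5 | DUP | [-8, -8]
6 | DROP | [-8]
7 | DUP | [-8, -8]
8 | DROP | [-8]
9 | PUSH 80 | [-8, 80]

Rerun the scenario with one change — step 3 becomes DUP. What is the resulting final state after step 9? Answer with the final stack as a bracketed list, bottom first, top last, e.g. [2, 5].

(re-executing from step 3 with the substitution; state before step 3: [-8, -8, -8])
3 | DUP | [-8, -8, -8, -8]
4 | SUB | [-8, -8, 0]
5 | DUP | [-8, -8, 0, 0]
6 | DROP | [-8, -8, 0]
7 | DUP | [-8, -8, 0, 0]
8 | DROP | [-8, -8, 0]
9 | PUSH 80 | [-8, -8, 0, 80]

[-8, -8, 0, 80]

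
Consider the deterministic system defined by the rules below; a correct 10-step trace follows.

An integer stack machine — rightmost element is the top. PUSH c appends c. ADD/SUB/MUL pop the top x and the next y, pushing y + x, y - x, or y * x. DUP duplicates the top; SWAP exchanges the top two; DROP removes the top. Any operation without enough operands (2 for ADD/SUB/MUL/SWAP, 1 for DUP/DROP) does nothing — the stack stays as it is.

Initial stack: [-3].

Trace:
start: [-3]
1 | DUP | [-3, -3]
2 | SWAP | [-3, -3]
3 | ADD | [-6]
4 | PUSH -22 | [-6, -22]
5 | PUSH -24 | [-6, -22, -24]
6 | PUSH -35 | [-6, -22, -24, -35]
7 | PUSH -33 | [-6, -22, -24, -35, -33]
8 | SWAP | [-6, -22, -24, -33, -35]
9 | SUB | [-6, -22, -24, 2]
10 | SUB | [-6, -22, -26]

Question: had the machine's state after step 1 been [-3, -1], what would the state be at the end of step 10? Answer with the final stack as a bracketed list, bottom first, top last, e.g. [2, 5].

[-4, -22, -26]

state after step 1 := [-3, -1]
2 | SWAP | [-1, -3]
3 | ADD | [-4]
4 | PUSH -22 | [-4, -22]
5 | PUSH -24 | [-4, -22, -24]
6 | PUSH -35 | [-4, -22, -24, -35]
7 | PUSH -33 | [-4, -22, -24, -35, -33]
8 | SWAP | [-4, -22, -24, -33, -35]
9 | SUB | [-4, -22, -24, 2]
10 | SUB | [-4, -22, -26]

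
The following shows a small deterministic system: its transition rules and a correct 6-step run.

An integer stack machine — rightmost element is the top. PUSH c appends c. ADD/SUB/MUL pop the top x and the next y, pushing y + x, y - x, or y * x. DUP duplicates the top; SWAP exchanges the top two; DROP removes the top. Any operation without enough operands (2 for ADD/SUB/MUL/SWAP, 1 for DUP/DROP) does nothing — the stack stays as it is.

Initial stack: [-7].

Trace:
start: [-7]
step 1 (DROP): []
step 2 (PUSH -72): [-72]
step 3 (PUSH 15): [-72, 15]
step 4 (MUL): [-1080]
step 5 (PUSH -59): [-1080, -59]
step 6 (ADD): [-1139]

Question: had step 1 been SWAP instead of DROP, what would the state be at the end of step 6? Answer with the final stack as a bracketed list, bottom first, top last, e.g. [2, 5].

[-7, -1139]

(re-executing from step 1 with the substitution; state before step 1: [-7])
step 1 (SWAP): [-7]
step 2 (PUSH -72): [-7, -72]
step 3 (PUSH 15): [-7, -72, 15]
step 4 (MUL): [-7, -1080]
step 5 (PUSH -59): [-7, -1080, -59]
step 6 (ADD): [-7, -1139]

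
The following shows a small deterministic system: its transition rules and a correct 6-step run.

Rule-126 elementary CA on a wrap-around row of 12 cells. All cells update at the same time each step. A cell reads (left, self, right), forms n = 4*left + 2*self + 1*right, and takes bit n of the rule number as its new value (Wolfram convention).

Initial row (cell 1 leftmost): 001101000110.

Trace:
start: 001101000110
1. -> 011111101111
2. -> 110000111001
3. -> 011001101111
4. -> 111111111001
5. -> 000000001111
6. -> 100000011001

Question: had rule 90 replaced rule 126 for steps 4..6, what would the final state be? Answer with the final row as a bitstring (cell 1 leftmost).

(re-executing steps 4..6 under rule 90; state before step 4: 011001101111)
4. -> 011111101001
5. -> 010000100110
6. -> 101001011111

101001011111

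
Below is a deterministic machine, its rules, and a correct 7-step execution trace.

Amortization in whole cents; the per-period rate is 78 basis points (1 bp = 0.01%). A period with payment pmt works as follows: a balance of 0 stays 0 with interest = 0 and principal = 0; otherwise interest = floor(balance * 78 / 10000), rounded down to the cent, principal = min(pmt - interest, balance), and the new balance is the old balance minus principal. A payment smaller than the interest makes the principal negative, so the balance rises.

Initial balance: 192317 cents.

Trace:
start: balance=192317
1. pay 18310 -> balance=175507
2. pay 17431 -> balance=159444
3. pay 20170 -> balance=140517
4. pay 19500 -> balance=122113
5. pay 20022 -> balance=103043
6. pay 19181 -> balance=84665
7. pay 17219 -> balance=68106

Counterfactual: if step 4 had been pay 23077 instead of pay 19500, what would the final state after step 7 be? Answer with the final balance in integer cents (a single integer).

64445

(re-executing from step 4 with the substitution; state before step 4: balance=140517)
4. pay 23077 -> balance=118536
5. pay 20022 -> balance=99438
6. pay 19181 -> balance=81032
7. pay 17219 -> balance=64445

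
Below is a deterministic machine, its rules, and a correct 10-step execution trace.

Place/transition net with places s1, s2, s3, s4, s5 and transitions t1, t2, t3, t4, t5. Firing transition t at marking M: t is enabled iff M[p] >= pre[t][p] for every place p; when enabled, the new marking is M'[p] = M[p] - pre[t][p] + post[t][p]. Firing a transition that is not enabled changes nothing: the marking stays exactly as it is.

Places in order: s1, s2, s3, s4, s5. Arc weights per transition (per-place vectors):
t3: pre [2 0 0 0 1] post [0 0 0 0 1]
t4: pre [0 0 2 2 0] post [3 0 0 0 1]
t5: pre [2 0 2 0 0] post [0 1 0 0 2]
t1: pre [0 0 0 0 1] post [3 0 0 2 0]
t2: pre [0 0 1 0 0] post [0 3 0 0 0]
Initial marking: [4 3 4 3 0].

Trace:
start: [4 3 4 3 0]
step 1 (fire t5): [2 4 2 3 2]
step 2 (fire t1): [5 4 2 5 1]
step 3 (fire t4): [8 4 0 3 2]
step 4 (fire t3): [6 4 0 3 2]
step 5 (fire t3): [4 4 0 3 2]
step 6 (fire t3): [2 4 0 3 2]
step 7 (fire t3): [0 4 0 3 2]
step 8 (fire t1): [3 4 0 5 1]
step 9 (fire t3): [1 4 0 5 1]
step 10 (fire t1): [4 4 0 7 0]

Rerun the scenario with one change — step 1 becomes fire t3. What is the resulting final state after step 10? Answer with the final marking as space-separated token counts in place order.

4 3 2 3 0

(re-executing from step 1 with the substitution; state before step 1: [4 3 4 3 0])
step 1 (fire t3): [4 3 4 3 0]
step 2 (fire t1): [4 3 4 3 0]
step 3 (fire t4): [7 3 2 1 1]
step 4 (fire t3): [5 3 2 1 1]
step 5 (fire t3): [3 3 2 1 1]
step 6 (fire t3): [1 3 2 1 1]
step 7 (fire t3): [1 3 2 1 1]
step 8 (fire t1): [4 3 2 3 0]
step 9 (fire t3): [4 3 2 3 0]
step 10 (fire t1): [4 3 2 3 0]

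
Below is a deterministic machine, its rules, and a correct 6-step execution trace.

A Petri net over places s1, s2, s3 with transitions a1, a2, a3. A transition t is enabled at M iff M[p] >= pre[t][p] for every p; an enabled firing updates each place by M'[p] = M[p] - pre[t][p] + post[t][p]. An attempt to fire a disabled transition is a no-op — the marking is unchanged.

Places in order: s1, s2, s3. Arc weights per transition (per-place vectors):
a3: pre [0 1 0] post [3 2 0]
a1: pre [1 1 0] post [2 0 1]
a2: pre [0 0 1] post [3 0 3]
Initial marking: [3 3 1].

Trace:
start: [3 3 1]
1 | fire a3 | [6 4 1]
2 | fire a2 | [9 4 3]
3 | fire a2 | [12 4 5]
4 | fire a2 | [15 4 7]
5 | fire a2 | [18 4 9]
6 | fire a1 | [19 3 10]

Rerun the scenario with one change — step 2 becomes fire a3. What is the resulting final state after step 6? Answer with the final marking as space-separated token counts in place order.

(re-executing from step 2 with the substitution; state before step 2: [6 4 1])
2 | fire a3 | [9 5 1]
3 | fire a2 | [12 5 3]
4 | fire a2 | [15 5 5]
5 | fire a2 | [18 5 7]
6 | fire a1 | [19 4 8]

19 4 8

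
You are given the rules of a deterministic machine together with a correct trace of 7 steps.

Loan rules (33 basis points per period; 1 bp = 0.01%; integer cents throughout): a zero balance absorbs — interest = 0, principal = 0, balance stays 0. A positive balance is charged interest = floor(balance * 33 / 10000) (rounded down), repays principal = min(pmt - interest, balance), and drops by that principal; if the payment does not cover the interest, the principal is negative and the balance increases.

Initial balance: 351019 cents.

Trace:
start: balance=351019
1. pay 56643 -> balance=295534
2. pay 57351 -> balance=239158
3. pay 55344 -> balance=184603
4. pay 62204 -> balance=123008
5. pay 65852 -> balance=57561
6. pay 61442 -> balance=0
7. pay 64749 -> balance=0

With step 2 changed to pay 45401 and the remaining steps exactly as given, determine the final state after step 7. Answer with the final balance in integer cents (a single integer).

0

(re-executing from step 2 with the substitution; state before step 2: balance=295534)
2. pay 45401 -> balance=251108
3. pay 55344 -> balance=196592
4. pay 62204 -> balance=135036
5. pay 65852 -> balance=69629
6. pay 61442 -> balance=8416
7. pay 64749 -> balance=0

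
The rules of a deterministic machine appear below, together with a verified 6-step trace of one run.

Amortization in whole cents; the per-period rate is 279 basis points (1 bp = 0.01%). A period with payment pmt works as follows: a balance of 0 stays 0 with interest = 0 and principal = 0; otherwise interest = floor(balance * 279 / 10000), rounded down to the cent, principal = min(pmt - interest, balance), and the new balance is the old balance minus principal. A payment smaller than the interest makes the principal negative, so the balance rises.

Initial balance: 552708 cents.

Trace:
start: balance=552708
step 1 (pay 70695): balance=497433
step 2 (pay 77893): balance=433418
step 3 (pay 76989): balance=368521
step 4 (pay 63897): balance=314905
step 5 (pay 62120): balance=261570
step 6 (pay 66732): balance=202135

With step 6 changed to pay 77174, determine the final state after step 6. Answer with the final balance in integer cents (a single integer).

(re-executing from step 6 with the substitution; state before step 6: balance=261570)
step 6 (pay 77174): balance=191693

191693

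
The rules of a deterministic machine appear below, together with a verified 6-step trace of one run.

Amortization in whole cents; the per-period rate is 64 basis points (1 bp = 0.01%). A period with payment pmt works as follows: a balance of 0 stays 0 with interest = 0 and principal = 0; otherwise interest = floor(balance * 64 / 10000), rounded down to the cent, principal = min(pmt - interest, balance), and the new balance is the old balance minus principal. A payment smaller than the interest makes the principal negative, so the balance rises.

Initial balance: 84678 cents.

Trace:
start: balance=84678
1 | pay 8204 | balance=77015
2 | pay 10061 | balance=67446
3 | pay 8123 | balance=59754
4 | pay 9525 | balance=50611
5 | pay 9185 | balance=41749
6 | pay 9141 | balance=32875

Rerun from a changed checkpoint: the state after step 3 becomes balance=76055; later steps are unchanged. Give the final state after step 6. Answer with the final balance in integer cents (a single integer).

49490

state after step 3 := balance=76055
4 | pay 9525 | balance=67016
5 | pay 9185 | balance=58259
6 | pay 9141 | balance=49490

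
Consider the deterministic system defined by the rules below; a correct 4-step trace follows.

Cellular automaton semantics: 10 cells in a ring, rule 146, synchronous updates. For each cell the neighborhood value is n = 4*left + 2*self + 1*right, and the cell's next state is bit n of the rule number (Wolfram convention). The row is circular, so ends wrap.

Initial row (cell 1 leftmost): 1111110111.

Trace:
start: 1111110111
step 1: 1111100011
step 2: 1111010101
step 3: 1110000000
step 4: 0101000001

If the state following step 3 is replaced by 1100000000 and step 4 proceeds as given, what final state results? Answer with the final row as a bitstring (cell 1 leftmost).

0010000001

state after step 3 := 1100000000
step 4: 0010000001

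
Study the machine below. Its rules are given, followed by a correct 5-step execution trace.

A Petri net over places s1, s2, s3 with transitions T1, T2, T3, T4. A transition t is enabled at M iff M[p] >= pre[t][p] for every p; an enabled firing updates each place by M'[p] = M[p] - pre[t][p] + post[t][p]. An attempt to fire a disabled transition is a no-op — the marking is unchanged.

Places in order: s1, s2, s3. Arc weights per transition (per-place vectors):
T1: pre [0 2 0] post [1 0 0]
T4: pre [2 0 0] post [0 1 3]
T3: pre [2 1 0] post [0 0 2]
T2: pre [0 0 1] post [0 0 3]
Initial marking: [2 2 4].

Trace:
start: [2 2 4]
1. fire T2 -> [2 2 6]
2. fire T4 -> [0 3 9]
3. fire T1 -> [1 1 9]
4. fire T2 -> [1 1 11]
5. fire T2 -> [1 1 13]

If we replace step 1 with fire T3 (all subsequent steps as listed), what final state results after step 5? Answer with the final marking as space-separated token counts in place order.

(re-executing from step 1 with the substitution; state before step 1: [2 2 4])
1. fire T3 -> [0 1 6]
2. fire T4 -> [0 1 6]
3. fire T1 -> [0 1 6]
4. fire T2 -> [0 1 8]
5. fire T2 -> [0 1 10]

0 1 10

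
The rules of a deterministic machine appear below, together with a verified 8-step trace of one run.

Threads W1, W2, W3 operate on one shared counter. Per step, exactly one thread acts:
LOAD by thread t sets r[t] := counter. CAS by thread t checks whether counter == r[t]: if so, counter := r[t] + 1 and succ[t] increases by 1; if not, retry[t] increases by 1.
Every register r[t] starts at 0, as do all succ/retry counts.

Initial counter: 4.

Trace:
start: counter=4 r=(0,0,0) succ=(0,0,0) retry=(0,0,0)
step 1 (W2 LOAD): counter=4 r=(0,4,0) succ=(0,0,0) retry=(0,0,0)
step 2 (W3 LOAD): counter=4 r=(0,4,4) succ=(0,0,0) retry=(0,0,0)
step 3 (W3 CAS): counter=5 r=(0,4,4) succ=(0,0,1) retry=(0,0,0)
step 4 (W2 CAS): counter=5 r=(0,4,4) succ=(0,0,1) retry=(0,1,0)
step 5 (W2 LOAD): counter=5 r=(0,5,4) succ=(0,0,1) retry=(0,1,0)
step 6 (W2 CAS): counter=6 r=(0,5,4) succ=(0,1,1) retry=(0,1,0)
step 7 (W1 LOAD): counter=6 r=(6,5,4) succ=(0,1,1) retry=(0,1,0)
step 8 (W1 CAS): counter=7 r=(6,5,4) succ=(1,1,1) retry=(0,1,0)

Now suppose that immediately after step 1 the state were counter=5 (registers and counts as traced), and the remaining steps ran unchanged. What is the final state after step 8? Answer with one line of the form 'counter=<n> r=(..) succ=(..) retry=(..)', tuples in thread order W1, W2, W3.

counter=8 r=(7,6,5) succ=(1,1,1) retry=(0,1,0)

state after step 1 := counter=5 r=(0,4,0) succ=(0,0,0) retry=(0,0,0)
step 2 (W3 LOAD): counter=5 r=(0,4,5) succ=(0,0,0) retry=(0,0,0)
step 3 (W3 CAS): counter=6 r=(0,4,5) succ=(0,0,1) retry=(0,0,0)
step 4 (W2 CAS): counter=6 r=(0,4,5) succ=(0,0,1) retry=(0,1,0)
step 5 (W2 LOAD): counter=6 r=(0,6,5) succ=(0,0,1) retry=(0,1,0)
step 6 (W2 CAS): counter=7 r=(0,6,5) succ=(0,1,1) retry=(0,1,0)
step 7 (W1 LOAD): counter=7 r=(7,6,5) succ=(0,1,1) retry=(0,1,0)
step 8 (W1 CAS): counter=8 r=(7,6,5) succ=(1,1,1) retry=(0,1,0)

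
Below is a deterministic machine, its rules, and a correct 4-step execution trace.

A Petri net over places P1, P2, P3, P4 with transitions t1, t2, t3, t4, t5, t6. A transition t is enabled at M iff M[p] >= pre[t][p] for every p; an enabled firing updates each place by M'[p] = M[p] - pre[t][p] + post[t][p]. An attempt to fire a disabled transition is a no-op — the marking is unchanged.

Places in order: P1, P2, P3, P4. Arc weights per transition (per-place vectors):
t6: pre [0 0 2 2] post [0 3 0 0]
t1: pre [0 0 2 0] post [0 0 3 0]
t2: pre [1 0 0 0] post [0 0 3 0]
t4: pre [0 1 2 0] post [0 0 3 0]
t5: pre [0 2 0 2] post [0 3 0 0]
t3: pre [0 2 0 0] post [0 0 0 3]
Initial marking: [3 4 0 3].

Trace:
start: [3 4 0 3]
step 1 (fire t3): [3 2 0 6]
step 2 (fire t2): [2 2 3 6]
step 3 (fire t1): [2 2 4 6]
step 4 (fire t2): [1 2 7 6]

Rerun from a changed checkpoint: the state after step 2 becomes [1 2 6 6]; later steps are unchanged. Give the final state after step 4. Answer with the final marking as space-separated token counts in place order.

0 2 10 6

state after step 2 := [1 2 6 6]
step 3 (fire t1): [1 2 7 6]
step 4 (fire t2): [0 2 10 6]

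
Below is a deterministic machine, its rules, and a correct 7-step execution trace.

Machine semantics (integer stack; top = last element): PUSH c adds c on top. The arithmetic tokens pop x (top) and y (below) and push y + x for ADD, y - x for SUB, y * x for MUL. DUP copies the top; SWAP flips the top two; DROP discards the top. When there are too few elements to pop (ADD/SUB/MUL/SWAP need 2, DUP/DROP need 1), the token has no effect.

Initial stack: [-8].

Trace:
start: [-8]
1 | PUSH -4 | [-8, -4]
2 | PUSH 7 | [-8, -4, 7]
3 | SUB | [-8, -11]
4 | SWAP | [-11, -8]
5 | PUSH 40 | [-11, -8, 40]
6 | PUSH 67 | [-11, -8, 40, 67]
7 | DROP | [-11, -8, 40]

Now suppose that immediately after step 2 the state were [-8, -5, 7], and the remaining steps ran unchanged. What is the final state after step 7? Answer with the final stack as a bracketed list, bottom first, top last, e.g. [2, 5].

[-12, -8, 40]

state after step 2 := [-8, -5, 7]
3 | SUB | [-8, -12]
4 | SWAP | [-12, -8]
5 | PUSH 40 | [-12, -8, 40]
6 | PUSH 67 | [-12, -8, 40, 67]
7 | DROP | [-12, -8, 40]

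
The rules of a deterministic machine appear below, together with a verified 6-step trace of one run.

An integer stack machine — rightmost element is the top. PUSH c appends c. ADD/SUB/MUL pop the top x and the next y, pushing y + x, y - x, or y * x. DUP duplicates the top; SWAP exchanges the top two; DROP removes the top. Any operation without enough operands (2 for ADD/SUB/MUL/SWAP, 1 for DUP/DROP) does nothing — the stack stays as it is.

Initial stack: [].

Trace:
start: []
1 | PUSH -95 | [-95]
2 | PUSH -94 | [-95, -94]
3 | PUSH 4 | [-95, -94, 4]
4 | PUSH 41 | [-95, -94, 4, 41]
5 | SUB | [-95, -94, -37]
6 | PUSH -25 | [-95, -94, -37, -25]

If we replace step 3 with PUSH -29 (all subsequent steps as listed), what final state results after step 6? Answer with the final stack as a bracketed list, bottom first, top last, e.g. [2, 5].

[-95, -94, -70, -25]

(re-executing from step 3 with the substitution; state before step 3: [-95, -94])
3 | PUSH -29 | [-95, -94, -29]
4 | PUSH 41 | [-95, -94, -29, 41]
5 | SUB | [-95, -94, -70]
6 | PUSH -25 | [-95, -94, -70, -25]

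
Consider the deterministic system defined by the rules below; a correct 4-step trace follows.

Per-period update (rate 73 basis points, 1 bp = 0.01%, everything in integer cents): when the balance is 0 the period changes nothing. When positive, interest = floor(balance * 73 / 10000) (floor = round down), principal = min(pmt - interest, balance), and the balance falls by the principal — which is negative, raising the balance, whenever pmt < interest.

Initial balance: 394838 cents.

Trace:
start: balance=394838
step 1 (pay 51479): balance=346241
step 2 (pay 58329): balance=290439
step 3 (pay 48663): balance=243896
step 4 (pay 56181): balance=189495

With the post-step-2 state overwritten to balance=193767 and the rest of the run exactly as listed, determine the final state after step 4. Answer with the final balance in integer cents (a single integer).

91406

state after step 2 := balance=193767
step 3 (pay 48663): balance=146518
step 4 (pay 56181): balance=91406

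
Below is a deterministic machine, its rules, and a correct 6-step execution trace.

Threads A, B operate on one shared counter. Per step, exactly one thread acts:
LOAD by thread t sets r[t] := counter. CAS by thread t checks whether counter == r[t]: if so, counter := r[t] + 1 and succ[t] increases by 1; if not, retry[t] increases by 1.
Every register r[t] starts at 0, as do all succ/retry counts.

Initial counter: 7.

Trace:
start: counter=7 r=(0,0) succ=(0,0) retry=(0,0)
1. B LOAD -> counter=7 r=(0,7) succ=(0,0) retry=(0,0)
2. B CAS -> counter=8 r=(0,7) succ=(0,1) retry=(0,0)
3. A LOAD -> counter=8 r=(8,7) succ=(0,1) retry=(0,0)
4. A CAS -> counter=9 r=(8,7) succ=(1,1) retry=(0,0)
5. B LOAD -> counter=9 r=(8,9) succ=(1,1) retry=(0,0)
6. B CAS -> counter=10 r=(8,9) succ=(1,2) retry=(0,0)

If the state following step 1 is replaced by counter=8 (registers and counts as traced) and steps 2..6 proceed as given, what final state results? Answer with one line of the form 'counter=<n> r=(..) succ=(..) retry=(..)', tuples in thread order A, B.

counter=10 r=(8,9) succ=(1,1) retry=(0,1)

state after step 1 := counter=8 r=(0,7) succ=(0,0) retry=(0,0)
2. B CAS -> counter=8 r=(0,7) succ=(0,0) retry=(0,1)
3. A LOAD -> counter=8 r=(8,7) succ=(0,0) retry=(0,1)
4. A CAS -> counter=9 r=(8,7) succ=(1,0) retry=(0,1)
5. B LOAD -> counter=9 r=(8,9) succ=(1,0) retry=(0,1)
6. B CAS -> counter=10 r=(8,9) succ=(1,1) retry=(0,1)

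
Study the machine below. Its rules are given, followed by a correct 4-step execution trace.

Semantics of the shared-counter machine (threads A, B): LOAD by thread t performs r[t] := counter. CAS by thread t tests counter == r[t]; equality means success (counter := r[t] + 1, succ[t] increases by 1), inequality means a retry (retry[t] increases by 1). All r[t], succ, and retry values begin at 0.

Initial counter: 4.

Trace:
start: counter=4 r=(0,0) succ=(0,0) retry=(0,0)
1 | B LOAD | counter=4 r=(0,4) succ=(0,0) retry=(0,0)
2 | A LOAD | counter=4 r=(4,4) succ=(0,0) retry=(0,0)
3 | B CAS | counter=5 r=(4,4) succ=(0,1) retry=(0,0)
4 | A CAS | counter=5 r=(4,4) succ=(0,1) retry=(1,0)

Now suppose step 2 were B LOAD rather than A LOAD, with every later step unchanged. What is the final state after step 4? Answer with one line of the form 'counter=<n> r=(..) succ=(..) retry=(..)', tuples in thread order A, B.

(re-executing from step 2 with the substitution; state before step 2: counter=4 r=(0,4) succ=(0,0) retry=(0,0))
2 | B LOAD | counter=4 r=(0,4) succ=(0,0) retry=(0,0)
3 | B CAS | counter=5 r=(0,4) succ=(0,1) retry=(0,0)
4 | A CAS | counter=5 r=(0,4) succ=(0,1) retry=(1,0)

counter=5 r=(0,4) succ=(0,1) retry=(1,0)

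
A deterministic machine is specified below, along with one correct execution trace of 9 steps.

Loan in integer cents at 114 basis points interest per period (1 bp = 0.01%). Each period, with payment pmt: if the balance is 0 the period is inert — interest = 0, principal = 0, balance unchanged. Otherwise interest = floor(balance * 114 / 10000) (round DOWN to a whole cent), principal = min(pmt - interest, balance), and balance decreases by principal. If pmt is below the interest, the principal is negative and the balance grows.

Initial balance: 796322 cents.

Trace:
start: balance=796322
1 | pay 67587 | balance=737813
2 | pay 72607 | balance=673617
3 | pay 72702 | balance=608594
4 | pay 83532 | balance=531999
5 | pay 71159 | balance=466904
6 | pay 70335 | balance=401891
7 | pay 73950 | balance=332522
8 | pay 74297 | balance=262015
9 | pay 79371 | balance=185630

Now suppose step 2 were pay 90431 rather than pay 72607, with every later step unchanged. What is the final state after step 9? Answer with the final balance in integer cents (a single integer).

166335

(re-executing from step 2 with the substitution; state before step 2: balance=737813)
2 | pay 90431 | balance=655793
3 | pay 72702 | balance=590567
4 | pay 83532 | balance=513767
5 | pay 71159 | balance=448464
6 | pay 70335 | balance=383241
7 | pay 73950 | balance=313659
8 | pay 74297 | balance=242937
9 | pay 79371 | balance=166335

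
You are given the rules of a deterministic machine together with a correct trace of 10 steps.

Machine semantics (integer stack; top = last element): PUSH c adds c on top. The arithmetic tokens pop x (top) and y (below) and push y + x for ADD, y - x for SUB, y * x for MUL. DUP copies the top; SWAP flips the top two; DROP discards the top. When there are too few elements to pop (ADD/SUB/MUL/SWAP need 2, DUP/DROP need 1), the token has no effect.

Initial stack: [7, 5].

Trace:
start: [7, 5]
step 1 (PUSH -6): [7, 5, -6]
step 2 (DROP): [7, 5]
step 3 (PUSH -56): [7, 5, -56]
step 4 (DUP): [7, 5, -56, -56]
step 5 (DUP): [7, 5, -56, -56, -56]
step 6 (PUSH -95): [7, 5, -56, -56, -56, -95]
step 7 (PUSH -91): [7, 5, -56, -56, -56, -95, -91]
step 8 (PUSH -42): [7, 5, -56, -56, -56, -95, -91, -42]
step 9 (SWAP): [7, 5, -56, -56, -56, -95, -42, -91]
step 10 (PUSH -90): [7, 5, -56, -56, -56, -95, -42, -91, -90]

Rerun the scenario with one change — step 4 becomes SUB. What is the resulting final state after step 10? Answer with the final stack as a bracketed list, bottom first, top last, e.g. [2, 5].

(re-executing from step 4 with the substitution; state before step 4: [7, 5, -56])
step 4 (SUB): [7, 61]
step 5 (DUP): [7, 61, 61]
step 6 (PUSH -95): [7, 61, 61, -95]
step 7 (PUSH -91): [7, 61, 61, -95, -91]
step 8 (PUSH -42): [7, 61, 61, -95, -91, -42]
step 9 (SWAP): [7, 61, 61, -95, -42, -91]
step 10 (PUSH -90): [7, 61, 61, -95, -42, -91, -90]

[7, 61, 61, -95, -42, -91, -90]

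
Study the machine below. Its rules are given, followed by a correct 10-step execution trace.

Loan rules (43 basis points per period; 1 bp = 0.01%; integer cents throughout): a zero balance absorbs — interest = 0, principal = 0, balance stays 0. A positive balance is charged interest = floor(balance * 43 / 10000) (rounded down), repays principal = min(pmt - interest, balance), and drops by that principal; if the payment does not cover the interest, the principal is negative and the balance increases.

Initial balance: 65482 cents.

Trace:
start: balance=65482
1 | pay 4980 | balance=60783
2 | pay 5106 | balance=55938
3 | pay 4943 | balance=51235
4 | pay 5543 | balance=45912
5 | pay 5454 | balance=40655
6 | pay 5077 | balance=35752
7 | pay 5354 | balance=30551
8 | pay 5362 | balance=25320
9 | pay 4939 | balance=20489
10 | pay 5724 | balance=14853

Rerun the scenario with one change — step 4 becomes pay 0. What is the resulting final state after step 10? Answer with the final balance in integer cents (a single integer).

20541

(re-executing from step 4 with the substitution; state before step 4: balance=51235)
4 | pay 0 | balance=51455
5 | pay 5454 | balance=46222
6 | pay 5077 | balance=41343
7 | pay 5354 | balance=36166
8 | pay 5362 | balance=30959
9 | pay 4939 | balance=26153
10 | pay 5724 | balance=20541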